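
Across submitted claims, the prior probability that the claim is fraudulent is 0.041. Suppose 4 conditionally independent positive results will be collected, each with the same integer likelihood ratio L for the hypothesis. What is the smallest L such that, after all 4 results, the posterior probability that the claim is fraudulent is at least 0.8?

4

Prior odds = 0.041/0.959 = 41/959.
Target odds = 0.8/0.2 = 4.
Need L⁴ ≥ 4 ÷ (41/959) = 3836/41.
3⁴ = 81 < 3836/41 ≤ 256 = 4⁴, so L = 4.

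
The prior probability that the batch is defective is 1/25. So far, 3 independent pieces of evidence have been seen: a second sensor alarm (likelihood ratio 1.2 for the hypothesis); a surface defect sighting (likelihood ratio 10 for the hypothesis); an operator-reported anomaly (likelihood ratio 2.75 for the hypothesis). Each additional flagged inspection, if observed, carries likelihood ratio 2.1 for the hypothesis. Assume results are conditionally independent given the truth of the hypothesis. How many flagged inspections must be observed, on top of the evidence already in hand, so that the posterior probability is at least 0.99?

Prior odds = 0.04/0.96 = 1/24.
Combined Bayes factor of the evidence already in hand = 1.2 × 10 × 2.75 = 33.
Odds after that evidence = (1/24) × 33 = 1.375.
Target odds = 0.99/0.01 = 99.
Need 2.1ⁿ ≥ 99 ÷ 1.375 = 72.
2.1⁵ = 4084101/100000 falls short of 72 but 2.1⁶ = 85766121/1000000 reaches it, so n = 6.

6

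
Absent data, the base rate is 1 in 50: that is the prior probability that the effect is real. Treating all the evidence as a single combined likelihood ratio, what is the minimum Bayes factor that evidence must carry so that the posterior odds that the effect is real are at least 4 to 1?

196

Prior odds = 0.02/0.98 = 1/49.
Target odds = 4.
Required Bayes factor = 4 ÷ (1/49) = 196.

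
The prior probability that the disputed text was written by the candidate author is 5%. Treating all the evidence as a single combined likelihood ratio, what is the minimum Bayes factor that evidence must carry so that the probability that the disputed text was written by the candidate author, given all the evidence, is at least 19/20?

361

Prior odds = 0.05/0.95 = 1/19.
Target odds = 0.95/0.05 = 19.
Required Bayes factor = 19 ÷ (1/19) = 361.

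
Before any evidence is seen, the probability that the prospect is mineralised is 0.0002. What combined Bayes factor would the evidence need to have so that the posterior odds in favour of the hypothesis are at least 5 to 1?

24995

Prior odds = 0.0002/0.9998 = 1/4999.
Target odds = 5.
Required Bayes factor = 5 ÷ (1/4999) = 24995.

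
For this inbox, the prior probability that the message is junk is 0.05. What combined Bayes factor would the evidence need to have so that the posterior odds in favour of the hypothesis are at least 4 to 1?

Prior odds = 0.05/0.95 = 1/19.
Target odds = 4.
Required Bayes factor = 4 ÷ (1/19) = 76.

76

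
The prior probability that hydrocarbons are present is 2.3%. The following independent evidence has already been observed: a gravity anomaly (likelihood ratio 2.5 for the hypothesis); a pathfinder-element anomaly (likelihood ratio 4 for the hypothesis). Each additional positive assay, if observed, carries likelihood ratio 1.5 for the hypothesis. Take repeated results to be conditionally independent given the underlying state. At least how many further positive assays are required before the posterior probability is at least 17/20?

8

Prior odds = 0.023/0.977 = 23/977.
Combined Bayes factor of the evidence already in hand = 2.5 × 4 = 10.
Odds after that evidence = (23/977) × 10 = 230/977.
Target odds = 0.85/0.15 = 17/3.
Need 1.5ⁿ ≥ 17/3 ÷ (230/977) = 16609/690.
1.5⁷ = 17.0859375 falls short of 16609/690 but 1.5⁸ = 25.62890625 reaches it, so n = 8.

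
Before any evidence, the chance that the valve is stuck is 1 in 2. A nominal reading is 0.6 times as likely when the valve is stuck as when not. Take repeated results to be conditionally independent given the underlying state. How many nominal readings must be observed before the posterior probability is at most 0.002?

13

Prior odds = 0.5/0.5 = 1.
Likelihood ratio per nominal reading = 0.6.
Target posterior odds = 0.002/0.998 = 1/499.
Require 0.6ⁿ ≤ 1/499 ÷ 1 = 1/499.
0.6¹² = 531441/244140625 is still above 1/499 but 0.6¹³ ≈0.00130607 is at or below it, so n = 13.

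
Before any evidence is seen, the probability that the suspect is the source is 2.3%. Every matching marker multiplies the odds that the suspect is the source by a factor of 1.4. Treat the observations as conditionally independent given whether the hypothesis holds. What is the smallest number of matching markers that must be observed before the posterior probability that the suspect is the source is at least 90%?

18

Prior odds: 0.023 ÷ 0.977 = 23/977.
Likelihood ratio per matching marker = 1.4.
Target odds: 0.9 ÷ 0.1 = 9.
Require 1.4ⁿ ≥ 9 ÷ (23/977) = 8793/23.
1.4¹⁷ ≈304.913 falls short of 8793/23 but 1.4¹⁸ ≈426.879 reaches it, so n = 18.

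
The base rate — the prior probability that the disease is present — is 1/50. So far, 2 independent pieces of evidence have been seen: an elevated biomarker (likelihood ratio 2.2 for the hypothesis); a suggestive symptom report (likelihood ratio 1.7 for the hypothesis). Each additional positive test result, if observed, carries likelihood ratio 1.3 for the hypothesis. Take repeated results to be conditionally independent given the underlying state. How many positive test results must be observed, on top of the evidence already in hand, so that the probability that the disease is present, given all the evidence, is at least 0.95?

22

Prior odds = 0.02/0.98 = 1/49.
Combined Bayes factor of the evidence already in hand = 2.2 × 1.7 = 3.74.
Odds after that evidence = (1/49) × 3.74 = 187/2450.
Target odds = 0.95/0.05 = 19.
Need 1.3ⁿ ≥ 19 ÷ (187/2450) = 46550/187.
1.3²¹ ≈247.065 falls short of 46550/187 but 1.3²² ≈321.184 reaches it, so n = 22.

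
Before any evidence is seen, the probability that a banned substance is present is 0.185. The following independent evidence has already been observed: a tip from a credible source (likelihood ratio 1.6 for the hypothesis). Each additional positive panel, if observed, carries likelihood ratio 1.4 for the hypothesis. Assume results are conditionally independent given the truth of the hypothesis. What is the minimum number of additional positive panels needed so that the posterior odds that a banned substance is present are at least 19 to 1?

Prior odds = 0.185/0.815 = 37/163.
Bayes factor of the evidence already in hand = 1.6.
Odds after that evidence = (37/163) × 1.6 = 296/815.
Target odds = 19.
Need 1.4ⁿ ≥ 19 ÷ (296/815) = 15485/296.
1.4¹¹ ≈40.4957 falls short of 15485/296 but 1.4¹² ≈56.6939 reaches it, so n = 12.

12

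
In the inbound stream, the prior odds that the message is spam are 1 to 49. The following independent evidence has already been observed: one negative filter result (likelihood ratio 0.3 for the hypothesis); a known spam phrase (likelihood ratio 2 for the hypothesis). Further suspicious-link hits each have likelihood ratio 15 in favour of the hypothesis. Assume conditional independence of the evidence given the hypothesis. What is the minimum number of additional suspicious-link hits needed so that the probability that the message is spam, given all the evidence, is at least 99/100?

4

Prior odds = 1/49.
Combined Bayes factor of the evidence already in hand = 0.3 × 2 = 0.6.
Odds after that evidence = (1/49) × 0.6 = 3/245.
Target odds = 0.99/0.01 = 99.
Need 15ⁿ ≥ 99 ÷ (3/245) = 8085.
15³ = 3375 falls short of 8085 but 15⁴ = 50625 reaches it, so n = 4.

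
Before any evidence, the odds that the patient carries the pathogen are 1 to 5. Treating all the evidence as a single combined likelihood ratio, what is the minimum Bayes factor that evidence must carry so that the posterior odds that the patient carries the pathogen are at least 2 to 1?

Prior odds = 0.2.
Target odds = 2.
Required Bayes factor = 2 ÷ 0.2 = 10.

10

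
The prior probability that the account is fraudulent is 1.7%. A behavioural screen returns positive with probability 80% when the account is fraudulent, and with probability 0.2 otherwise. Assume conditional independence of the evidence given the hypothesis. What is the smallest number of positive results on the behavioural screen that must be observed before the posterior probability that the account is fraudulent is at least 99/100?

Prior odds = 0.017/0.983 = 17/983.
Likelihood ratio of a positive result = 0.8/0.2 = 4.
Target odds: 0.99 ÷ 0.01 = 99.
Need (17/983) × 4ⁿ ≥ 99, i.e. 4ⁿ ≥ 97317/17.
4⁶ = 4096 falls short of 97317/17 but 4⁷ = 16384 reaches it, so n = 7.

7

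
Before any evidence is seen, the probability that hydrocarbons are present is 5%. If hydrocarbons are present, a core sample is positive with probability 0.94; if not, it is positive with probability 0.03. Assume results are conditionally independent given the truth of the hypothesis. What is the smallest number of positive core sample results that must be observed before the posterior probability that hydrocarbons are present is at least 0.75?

Prior odds: 0.05 ÷ 0.95 = 1/19.
Likelihood ratio of a positive = 0.94/0.03 = 94/3.
Target posterior odds = 0.75/0.25 = 3.
Need (1/19) × (94/3)ⁿ ≥ 3, i.e. (94/3)ⁿ ≥ 57.
(94/3)¹ = 94/3 falls short of 57 but (94/3)² = 8836/9 reaches it, so n = 2.

2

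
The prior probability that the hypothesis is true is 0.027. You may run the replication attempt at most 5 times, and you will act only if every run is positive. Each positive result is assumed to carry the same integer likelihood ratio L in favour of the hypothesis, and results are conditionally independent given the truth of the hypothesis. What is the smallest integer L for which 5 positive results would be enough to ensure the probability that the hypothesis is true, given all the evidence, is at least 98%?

Prior odds = 0.027/0.973 = 27/973.
Target odds = 0.98/0.02 = 49.
Need L⁵ ≥ 49 ÷ (27/973) = 47677/27.
4⁵ = 1024 < 47677/27 ≤ 3125 = 5⁵, so L = 5.

5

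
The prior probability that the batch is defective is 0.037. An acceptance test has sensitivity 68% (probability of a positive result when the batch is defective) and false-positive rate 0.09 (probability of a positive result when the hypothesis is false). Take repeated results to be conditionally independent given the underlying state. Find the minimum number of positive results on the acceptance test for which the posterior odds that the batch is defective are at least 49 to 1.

Prior odds = 0.037/0.963 = 37/963.
Likelihood ratio of a positive result = 0.68/0.09 = 68/9.
Target odds = 49.
Need (37/963) × (68/9)ⁿ ≥ 49, i.e. (68/9)ⁿ ≥ 47187/37.
(68/9)³ = 314432/729 falls short of 47187/37 but (68/9)⁴ = 21381376/6561 reaches it, so n = 4.

4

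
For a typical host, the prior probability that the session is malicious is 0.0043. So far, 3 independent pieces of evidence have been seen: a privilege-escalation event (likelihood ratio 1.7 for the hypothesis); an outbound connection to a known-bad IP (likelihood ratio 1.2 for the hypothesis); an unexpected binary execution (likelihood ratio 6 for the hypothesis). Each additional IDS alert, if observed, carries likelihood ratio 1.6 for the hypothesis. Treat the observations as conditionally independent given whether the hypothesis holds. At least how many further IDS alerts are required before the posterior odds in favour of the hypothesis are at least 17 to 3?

10

Prior odds = 0.0043/0.9957 = 43/9957.
Combined Bayes factor of the evidence already in hand = 1.7 × 1.2 × 6 = 12.24.
Odds after that evidence = (43/9957) × 12.24 = 4386/82975.
Target odds = 17/3.
Need 1.6ⁿ ≥ 17/3 ÷ (4386/82975) = 82975/774.
1.6⁹ = 134217728/1953125 falls short of 82975/774 but 1.6¹⁰ ≈109.951 reaches it, so n = 10.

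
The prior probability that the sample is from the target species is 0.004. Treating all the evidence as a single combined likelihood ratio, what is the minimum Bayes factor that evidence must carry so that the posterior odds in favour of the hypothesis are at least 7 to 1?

1743

Prior odds = 0.004/0.996 = 1/249.
Target odds = 7.
Required Bayes factor = 7 ÷ (1/249) = 1743.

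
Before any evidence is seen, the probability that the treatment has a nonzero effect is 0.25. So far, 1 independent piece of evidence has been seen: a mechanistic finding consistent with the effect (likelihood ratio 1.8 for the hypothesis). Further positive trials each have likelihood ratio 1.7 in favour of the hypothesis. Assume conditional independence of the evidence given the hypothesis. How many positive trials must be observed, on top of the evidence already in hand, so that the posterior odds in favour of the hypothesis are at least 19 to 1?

7

Prior odds = 0.25/0.75 = 1/3.
Bayes factor of the evidence already in hand = 1.8.
Odds after that evidence = (1/3) × 1.8 = 0.6.
Target odds = 19.
Need 1.7ⁿ ≥ 19 ÷ 0.6 = 95/3.
1.7⁶ = 24137569/1000000 falls short of 95/3 but 1.7⁷ = 410338673/10000000 reaches it, so n = 7.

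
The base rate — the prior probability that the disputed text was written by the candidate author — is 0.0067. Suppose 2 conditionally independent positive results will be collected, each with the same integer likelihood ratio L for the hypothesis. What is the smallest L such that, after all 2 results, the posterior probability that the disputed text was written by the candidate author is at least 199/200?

Prior odds = 0.0067/0.9933 = 67/9933.
Target odds = 0.995/0.005 = 199.
Need L² ≥ 199 ÷ (67/9933) = 1976667/67.
171² = 29241 < 1976667/67 ≤ 29584 = 172², so L = 172.

172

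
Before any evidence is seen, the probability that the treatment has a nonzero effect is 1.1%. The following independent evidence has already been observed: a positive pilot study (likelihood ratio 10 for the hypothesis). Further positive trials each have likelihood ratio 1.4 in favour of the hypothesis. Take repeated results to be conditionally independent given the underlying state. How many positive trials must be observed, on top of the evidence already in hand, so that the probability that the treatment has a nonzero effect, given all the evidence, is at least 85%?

Prior odds = 0.011/0.989 = 11/989.
Bayes factor of the evidence already in hand = 10.
Odds after that evidence = (11/989) × 10 = 110/989.
Target odds = 0.85/0.15 = 17/3.
Need 1.4ⁿ ≥ 17/3 ÷ (110/989) = 16813/330.
1.4¹¹ ≈40.4957 falls short of 16813/330 but 1.4¹² ≈56.6939 reaches it, so n = 12.

12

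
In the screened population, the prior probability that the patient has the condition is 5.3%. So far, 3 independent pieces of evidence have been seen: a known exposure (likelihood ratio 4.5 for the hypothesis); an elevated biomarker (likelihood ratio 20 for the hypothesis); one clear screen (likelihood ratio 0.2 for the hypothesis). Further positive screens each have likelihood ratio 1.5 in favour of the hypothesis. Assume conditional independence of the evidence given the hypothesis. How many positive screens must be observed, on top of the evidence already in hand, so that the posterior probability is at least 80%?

4

Prior odds = 0.053/0.947 = 53/947.
Combined Bayes factor of the evidence already in hand = 4.5 × 20 × 0.2 = 18.
Odds after that evidence = (53/947) × 18 = 954/947.
Target odds = 0.8/0.2 = 4.
Need 1.5ⁿ ≥ 4 ÷ (954/947) = 1894/477.
1.5³ = 3.375 falls short of 1894/477 but 1.5⁴ = 5.0625 reaches it, so n = 4.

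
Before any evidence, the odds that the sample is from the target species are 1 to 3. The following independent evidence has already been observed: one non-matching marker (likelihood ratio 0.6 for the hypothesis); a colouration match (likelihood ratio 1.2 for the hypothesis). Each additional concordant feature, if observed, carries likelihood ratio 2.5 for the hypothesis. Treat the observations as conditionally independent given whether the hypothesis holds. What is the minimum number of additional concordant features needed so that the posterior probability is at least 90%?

4

Prior odds = 1/3.
Combined Bayes factor of the evidence already in hand = 0.6 × 1.2 = 0.72.
Odds after that evidence = (1/3) × 0.72 = 0.24.
Target odds = 0.9/0.1 = 9.
Need 2.5ⁿ ≥ 9 ÷ 0.24 = 37.5.
2.5³ = 15.625 falls short of 37.5 but 2.5⁴ = 39.0625 reaches it, so n = 4.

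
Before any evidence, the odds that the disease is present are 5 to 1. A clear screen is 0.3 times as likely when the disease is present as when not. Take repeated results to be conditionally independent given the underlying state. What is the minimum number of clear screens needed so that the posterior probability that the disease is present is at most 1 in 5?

3

Prior odds = 5.
Likelihood ratio per clear screen = 0.3.
Target posterior odds = 0.2/0.8 = 0.25.
Need 5 × 0.3ⁿ ≤ 0.25, i.e. 0.3ⁿ ≤ 0.05.
0.3² = 0.09 is still above 0.05 but 0.3³ = 0.027 is at or below it, so n = 3.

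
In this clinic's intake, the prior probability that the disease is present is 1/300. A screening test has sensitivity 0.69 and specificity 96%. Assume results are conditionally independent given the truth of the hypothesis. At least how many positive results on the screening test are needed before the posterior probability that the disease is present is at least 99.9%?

Prior odds = (1/300)/(299/300) = 1/299.
False-positive rate = 1 − 0.96 = 0.04; likelihood ratio of a positive = 0.69/0.04 = 17.25.
Target posterior odds = 0.999/0.001 = 999.
Need (1/299) × 17.25ⁿ ≥ 999, i.e. 17.25ⁿ ≥ 298701.
17.25⁴ = 22667121/256 falls short of 298701 but 17.25⁵ ≈1.52737e+06 reaches it, so n = 5.

5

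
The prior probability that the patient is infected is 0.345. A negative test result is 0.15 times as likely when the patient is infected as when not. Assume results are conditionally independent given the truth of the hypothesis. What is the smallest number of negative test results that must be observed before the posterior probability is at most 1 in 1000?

Prior odds = 0.345/0.655 = 69/131.
Likelihood ratio per negative test result = 0.15.
Target odds: 0.001 ÷ 0.999 = 1/999.
Require 0.15ⁿ ≤ 1/999 ÷ (69/131) = 131/68931.
0.15³ = 0.003375 is still above 131/68931 but 0.15⁴ = 81/160000 is at or below it, so n = 4.

4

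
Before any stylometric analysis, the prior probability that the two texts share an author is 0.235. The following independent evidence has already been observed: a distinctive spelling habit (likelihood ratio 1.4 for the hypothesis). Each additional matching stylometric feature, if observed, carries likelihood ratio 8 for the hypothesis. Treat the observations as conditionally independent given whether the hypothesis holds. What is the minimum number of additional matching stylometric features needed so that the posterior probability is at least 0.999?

4

Prior odds = 0.235/0.765 = 47/153.
Bayes factor of the evidence already in hand = 1.4.
Odds after that evidence = (47/153) × 1.4 = 329/765.
Target odds = 0.999/0.001 = 999.
Need 8ⁿ ≥ 999 ÷ (329/765) = 764235/329.
8³ = 512 falls short of 764235/329 but 8⁴ = 4096 reaches it, so n = 4.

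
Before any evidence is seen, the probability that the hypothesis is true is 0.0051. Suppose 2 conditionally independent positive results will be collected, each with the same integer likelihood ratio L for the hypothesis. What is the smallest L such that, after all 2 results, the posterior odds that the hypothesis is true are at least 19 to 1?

Prior odds = 0.0051/0.9949 = 51/9949.
Target odds = 19.
Need L² ≥ 19 ÷ (51/9949) = 189031/51.
60² = 3600 < 189031/51 ≤ 3721 = 61², so L = 61.

61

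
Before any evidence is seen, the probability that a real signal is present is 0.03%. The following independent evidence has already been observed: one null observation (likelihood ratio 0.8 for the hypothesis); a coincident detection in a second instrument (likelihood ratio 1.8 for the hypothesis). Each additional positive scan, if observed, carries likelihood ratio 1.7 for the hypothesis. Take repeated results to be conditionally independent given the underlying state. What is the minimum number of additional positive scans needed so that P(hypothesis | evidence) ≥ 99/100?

Prior odds = 0.0003/0.9997 = 3/9997.
Combined Bayes factor of the evidence already in hand = 0.8 × 1.8 = 1.44.
Odds after that evidence = (3/9997) × 1.44 = 108/249925.
Target odds = 0.99/0.01 = 99.
Need 1.7ⁿ ≥ 99 ÷ (108/249925) = 2749175/12.
1.7²³ ≈199676 falls short of 2749175/12 but 1.7²⁴ ≈339449 reaches it, so n = 24.

24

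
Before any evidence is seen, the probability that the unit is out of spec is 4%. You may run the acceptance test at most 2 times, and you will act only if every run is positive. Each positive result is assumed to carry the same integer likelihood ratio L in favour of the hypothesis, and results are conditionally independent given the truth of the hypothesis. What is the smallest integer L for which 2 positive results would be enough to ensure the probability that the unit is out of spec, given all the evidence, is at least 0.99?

Prior odds = 0.04/0.96 = 1/24.
Target odds = 0.99/0.01 = 99.
Need L² ≥ 99 ÷ (1/24) = 2376.
48² = 2304 < 2376 ≤ 2401 = 49², so L = 49.

49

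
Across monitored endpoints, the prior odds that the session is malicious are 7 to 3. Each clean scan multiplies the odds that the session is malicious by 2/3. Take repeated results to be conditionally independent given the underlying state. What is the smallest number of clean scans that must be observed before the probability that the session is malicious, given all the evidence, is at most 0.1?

Prior odds = 7/3.
Likelihood ratio per clean scan = 2/3.
Target posterior odds = 0.1/0.9 = 1/9.
Need (7/3) × (2/3)ⁿ ≤ 1/9, i.e. (2/3)ⁿ ≤ 1/21.
(2/3)⁷ = 128/2187 is still above 1/21 but (2/3)⁸ = 256/6561 is at or below it, so n = 8.

8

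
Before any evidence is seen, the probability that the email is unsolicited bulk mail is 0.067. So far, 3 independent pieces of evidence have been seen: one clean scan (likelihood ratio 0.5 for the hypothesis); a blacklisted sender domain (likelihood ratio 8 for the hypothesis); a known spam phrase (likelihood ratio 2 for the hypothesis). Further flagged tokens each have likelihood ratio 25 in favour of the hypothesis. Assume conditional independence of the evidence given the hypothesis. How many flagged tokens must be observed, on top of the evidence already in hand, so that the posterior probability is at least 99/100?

Prior odds = 0.067/0.933 = 67/933.
Combined Bayes factor of the evidence already in hand = 0.5 × 8 × 2 = 8.
Odds after that evidence = (67/933) × 8 = 536/933.
Target odds = 0.99/0.01 = 99.
Need 25ⁿ ≥ 99 ÷ (536/933) = 92367/536.
25¹ = 25 falls short of 92367/536 but 25² = 625 reaches it, so n = 2.

2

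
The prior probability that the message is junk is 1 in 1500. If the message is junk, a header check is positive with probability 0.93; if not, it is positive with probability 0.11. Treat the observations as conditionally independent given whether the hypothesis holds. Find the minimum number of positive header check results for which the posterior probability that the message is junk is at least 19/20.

5

Prior odds = (1/1500)/(1499/1500) = 1/1499.
Likelihood ratio of a positive = 0.93/0.11 = 93/11.
Target odds: 0.95 ÷ 0.05 = 19.
Require (93/11)ⁿ ≥ 19 ÷ (1/1499) = 28481.
(93/11)⁴ = 74805201/14641 falls short of 28481 but (93/11)⁵ ≈43196.8 reaches it, so n = 5.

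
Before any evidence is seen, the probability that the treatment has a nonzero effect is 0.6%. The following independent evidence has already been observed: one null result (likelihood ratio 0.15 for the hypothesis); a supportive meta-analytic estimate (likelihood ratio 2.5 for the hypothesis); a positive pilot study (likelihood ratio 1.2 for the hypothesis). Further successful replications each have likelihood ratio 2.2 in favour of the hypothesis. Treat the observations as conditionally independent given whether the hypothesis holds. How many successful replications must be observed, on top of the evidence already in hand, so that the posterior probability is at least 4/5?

10

Prior odds = 0.006/0.994 = 3/497.
Combined Bayes factor of the evidence already in hand = 0.15 × 2.5 × 1.2 = 0.45.
Odds after that evidence = (3/497) × 0.45 = 27/9940.
Target odds = 0.8/0.2 = 4.
Need 2.2ⁿ ≥ 4 ÷ (27/9940) = 39760/27.
2.2⁹ ≈1207.27 falls short of 39760/27 but 2.2¹⁰ ≈2655.99 reaches it, so n = 10.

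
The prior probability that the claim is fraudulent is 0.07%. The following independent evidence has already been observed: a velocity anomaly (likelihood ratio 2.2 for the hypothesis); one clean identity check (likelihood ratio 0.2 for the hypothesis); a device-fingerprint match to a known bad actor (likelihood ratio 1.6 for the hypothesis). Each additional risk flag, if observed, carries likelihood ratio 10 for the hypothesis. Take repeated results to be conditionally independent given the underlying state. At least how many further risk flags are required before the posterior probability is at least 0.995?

Prior odds = 0.0007/0.9993 = 7/9993.
Combined Bayes factor of the evidence already in hand = 2.2 × 0.2 × 1.6 = 0.704.
Odds after that evidence = (7/9993) × 0.704 = 616/1249125.
Target odds = 0.995/0.005 = 199.
Need 10ⁿ ≥ 199 ÷ (616/1249125) = 248575875/616.
10⁵ = 100000 falls short of 248575875/616 but 10⁶ = 1000000 reaches it, so n = 6.

6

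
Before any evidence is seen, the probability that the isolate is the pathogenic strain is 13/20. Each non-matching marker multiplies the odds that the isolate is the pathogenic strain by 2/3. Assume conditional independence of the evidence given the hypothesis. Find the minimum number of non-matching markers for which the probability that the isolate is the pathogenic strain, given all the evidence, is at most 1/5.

Prior odds: 0.65 ÷ 0.35 = 13/7.
Likelihood ratio per non-matching marker = 2/3.
Target odds: 0.2 ÷ 0.8 = 0.25.
Need (13/7) × (2/3)ⁿ ≤ 0.25, i.e. (2/3)ⁿ ≤ 7/52.
(2/3)⁴ = 16/81 is still above 7/52 but (2/3)⁵ = 32/243 is at or below it, so n = 5.

5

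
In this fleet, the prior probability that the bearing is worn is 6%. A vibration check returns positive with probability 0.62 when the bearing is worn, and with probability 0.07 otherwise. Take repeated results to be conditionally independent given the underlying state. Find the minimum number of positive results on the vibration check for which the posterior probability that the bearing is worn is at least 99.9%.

5

Prior odds: 0.06 ÷ 0.94 = 3/47.
Likelihood ratio of a positive result = 0.62/0.07 = 62/7.
Target odds: 0.999 ÷ 0.001 = 999.
Require (62/7)ⁿ ≥ 999 ÷ (3/47) = 15651.
(62/7)⁴ = 14776336/2401 falls short of 15651 but (62/7)⁵ = 916132832/16807 reaches it, so n = 5.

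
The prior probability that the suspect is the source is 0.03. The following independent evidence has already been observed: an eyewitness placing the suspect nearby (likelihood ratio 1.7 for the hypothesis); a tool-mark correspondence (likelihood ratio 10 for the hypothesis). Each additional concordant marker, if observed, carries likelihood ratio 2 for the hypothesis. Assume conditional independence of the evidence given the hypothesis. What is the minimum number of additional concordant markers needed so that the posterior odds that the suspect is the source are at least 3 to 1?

Prior odds = 0.03/0.97 = 3/97.
Combined Bayes factor of the evidence already in hand = 1.7 × 10 = 17.
Odds after that evidence = (3/97) × 17 = 51/97.
Target odds = 3.
Need 2ⁿ ≥ 3 ÷ (51/97) = 97/17.
2² = 4 falls short of 97/17 but 2³ = 8 reaches it, so n = 3.

3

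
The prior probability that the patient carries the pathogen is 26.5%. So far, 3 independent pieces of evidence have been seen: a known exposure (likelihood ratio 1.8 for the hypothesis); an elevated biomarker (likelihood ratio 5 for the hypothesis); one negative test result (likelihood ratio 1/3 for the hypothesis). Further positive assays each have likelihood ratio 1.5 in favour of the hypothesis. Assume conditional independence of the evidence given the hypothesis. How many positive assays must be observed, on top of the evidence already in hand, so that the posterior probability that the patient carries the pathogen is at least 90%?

6

Prior odds = 0.265/0.735 = 53/147.
Combined Bayes factor of the evidence already in hand = 1.8 × 5 × (1/3) = 3.
Odds after that evidence = (53/147) × 3 = 53/49.
Target odds = 0.9/0.1 = 9.
Need 1.5ⁿ ≥ 9 ÷ (53/49) = 441/53.
1.5⁵ = 7.59375 falls short of 441/53 but 1.5⁶ = 11.390625 reaches it, so n = 6.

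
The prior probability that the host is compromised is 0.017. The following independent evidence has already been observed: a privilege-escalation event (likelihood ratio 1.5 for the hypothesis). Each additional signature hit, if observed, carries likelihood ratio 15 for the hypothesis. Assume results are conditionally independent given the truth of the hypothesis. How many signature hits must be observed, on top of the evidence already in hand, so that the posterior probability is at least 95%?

3

Prior odds = 0.017/0.983 = 17/983.
Bayes factor of the evidence already in hand = 1.5.
Odds after that evidence = (17/983) × 1.5 = 51/1966.
Target odds = 0.95/0.05 = 19.
Need 15ⁿ ≥ 19 ÷ (51/1966) = 37354/51.
15² = 225 falls short of 37354/51 but 15³ = 3375 reaches it, so n = 3.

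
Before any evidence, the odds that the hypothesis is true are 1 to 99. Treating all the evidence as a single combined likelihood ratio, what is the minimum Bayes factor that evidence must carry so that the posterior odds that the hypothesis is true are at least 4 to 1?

396

Prior odds = 1/99.
Target odds = 4.
Required Bayes factor = 4 ÷ (1/99) = 396.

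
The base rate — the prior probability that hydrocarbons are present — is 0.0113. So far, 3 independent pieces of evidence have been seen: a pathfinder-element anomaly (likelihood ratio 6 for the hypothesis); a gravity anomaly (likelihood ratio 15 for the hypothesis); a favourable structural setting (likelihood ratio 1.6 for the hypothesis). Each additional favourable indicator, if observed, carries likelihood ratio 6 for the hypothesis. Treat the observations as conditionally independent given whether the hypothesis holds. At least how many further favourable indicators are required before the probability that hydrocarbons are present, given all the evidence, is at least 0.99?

3

Prior odds = 0.0113/0.9887 = 113/9887.
Combined Bayes factor of the evidence already in hand = 6 × 15 × 1.6 = 144.
Odds after that evidence = (113/9887) × 144 = 16272/9887.
Target odds = 0.99/0.01 = 99.
Need 6ⁿ ≥ 99 ÷ (16272/9887) = 108757/1808.
6² = 36 falls short of 108757/1808 but 6³ = 216 reaches it, so n = 3.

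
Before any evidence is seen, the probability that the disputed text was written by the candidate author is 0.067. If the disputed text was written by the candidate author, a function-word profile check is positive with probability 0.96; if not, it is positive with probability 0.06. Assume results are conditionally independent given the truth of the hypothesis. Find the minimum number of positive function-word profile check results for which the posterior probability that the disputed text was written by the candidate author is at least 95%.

Prior odds: 0.067 ÷ 0.933 = 67/933.
Likelihood ratio of a positive = 0.96/0.06 = 16.
Target odds: 0.95 ÷ 0.05 = 19.
Require 16ⁿ ≥ 19 ÷ (67/933) = 17727/67.
16² = 256 falls short of 17727/67 but 16³ = 4096 reaches it, so n = 3.

3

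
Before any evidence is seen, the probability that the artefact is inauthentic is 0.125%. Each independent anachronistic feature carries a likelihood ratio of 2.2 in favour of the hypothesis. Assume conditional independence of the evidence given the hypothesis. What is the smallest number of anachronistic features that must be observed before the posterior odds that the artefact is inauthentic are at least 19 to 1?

13

Prior odds = 0.00125/0.99875 = 1/799.
Likelihood ratio per anachronistic feature = 2.2.
Target odds = 19.
Need (1/799) × 2.2ⁿ ≥ 19, i.e. 2.2ⁿ ≥ 15181.
2.2¹² ≈12855 falls short of 15181 but 2.2¹³ ≈28281 reaches it, so n = 13.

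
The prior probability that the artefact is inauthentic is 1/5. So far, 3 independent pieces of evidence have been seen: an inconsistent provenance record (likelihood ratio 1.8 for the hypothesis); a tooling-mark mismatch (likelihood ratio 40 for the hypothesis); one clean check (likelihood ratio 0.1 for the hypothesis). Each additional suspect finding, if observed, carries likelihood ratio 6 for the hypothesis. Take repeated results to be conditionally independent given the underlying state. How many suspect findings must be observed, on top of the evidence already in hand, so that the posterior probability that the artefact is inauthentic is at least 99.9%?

Prior odds = 0.2/0.8 = 0.25.
Combined Bayes factor of the evidence already in hand = 1.8 × 40 × 0.1 = 7.2.
Odds after that evidence = 0.25 × 7.2 = 1.8.
Target odds = 0.999/0.001 = 999.
Need 6ⁿ ≥ 999 ÷ 1.8 = 555.
6³ = 216 falls short of 555 but 6⁴ = 1296 reaches it, so n = 4.

4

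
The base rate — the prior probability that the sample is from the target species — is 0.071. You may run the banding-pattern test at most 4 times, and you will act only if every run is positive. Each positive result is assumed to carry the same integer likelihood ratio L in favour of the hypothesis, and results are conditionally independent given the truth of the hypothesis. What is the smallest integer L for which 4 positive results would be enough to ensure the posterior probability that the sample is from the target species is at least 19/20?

4

Prior odds = 0.071/0.929 = 71/929.
Target odds = 0.95/0.05 = 19.
Need L⁴ ≥ 19 ÷ (71/929) = 17651/71.
3⁴ = 81 < 17651/71 ≤ 256 = 4⁴, so L = 4.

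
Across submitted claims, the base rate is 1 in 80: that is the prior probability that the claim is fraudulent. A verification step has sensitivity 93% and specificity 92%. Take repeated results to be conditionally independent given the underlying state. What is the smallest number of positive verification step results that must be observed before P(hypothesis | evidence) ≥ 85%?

Prior odds = 0.0125/0.9875 = 1/79.
False-positive rate = 1 − 0.92 = 0.08; likelihood ratio of a positive = 0.93/0.08 = 11.625.
Target odds: 0.85 ÷ 0.15 = 17/3.
Need (1/79) × 11.625ⁿ ≥ 17/3, i.e. 11.625ⁿ ≥ 1343/3.
11.625² = 135.140625 falls short of 1343/3 but 11.625³ = 804357/512 reaches it, so n = 3.

3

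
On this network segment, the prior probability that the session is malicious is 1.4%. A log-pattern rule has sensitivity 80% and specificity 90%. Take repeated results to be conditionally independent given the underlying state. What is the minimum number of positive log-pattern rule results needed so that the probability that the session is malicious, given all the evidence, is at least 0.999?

6

Prior odds = 0.014/0.986 = 7/493.
False-positive rate = 1 − 0.9 = 0.1; likelihood ratio of a positive = 0.8/0.1 = 8.
Target posterior odds = 0.999/0.001 = 999.
Require 8ⁿ ≥ 999 ÷ (7/493) = 492507/7.
8⁵ = 32768 falls short of 492507/7 but 8⁶ = 262144 reaches it, so n = 6.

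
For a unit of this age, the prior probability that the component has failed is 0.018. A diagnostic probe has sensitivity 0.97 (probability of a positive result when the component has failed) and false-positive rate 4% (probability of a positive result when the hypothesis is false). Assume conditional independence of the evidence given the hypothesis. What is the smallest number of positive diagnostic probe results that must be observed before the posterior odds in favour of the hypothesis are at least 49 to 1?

3

Prior odds = 0.018/0.982 = 9/491.
Likelihood ratio of a positive result = 0.97/0.04 = 24.25.
Target odds = 49.
Need (9/491) × 24.25ⁿ ≥ 49, i.e. 24.25ⁿ ≥ 24059/9.
24.25² = 588.0625 falls short of 24059/9 but 24.25³ = 912673/64 reaches it, so n = 3.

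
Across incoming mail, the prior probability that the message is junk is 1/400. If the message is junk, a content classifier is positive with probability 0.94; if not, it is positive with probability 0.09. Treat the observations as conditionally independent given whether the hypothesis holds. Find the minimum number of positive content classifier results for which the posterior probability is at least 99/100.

5

Prior odds: 0.0025 ÷ 0.9975 = 1/399.
Likelihood ratio of a positive = 0.94/0.09 = 94/9.
Target odds: 0.99 ÷ 0.01 = 99.
Need (1/399) × (94/9)ⁿ ≥ 99, i.e. (94/9)ⁿ ≥ 39501.
(94/9)⁴ = 78074896/6561 falls short of 39501 but (94/9)⁵ ≈124287 reaches it, so n = 5.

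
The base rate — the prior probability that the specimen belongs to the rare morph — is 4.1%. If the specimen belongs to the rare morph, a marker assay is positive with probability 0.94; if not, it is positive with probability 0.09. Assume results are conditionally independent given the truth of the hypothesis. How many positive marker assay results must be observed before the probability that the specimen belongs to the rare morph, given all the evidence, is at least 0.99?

4

Prior odds: 0.041 ÷ 0.959 = 41/959.
Likelihood ratio of a positive = 0.94/0.09 = 94/9.
Target posterior odds = 0.99/0.01 = 99.
Require (94/9)ⁿ ≥ 99 ÷ (41/959) = 94941/41.
(94/9)³ = 830584/729 falls short of 94941/41 but (94/9)⁴ = 78074896/6561 reaches it, so n = 4.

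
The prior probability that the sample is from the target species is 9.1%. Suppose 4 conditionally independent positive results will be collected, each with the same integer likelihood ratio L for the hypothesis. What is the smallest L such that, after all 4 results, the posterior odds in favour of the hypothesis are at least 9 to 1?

4

Prior odds = 0.091/0.909 = 91/909.
Target odds = 9.
Need L⁴ ≥ 9 ÷ (91/909) = 8181/91.
3⁴ = 81 < 8181/91 ≤ 256 = 4⁴, so L = 4.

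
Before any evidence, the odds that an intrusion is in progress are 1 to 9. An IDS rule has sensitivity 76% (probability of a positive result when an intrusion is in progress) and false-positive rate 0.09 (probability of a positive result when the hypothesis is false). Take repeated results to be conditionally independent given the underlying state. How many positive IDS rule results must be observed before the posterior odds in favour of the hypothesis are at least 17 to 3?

Prior odds = 1/9.
Likelihood ratio of a positive result = 0.76/0.09 = 76/9.
Target odds = 17/3.
Require (76/9)ⁿ ≥ 17/3 ÷ (1/9) = 51.
(76/9)¹ = 76/9 falls short of 51 but (76/9)² = 5776/81 reaches it, so n = 2.

2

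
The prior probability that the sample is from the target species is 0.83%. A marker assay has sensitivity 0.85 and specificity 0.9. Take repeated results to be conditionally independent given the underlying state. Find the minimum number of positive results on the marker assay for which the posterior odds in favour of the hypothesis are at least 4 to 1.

3

Prior odds: 0.0083 ÷ 0.9917 = 83/9917.
False-positive rate = 1 − 0.9 = 0.1; likelihood ratio of a positive = 0.85/0.1 = 8.5.
Target odds = 4.
Need (83/9917) × 8.5ⁿ ≥ 4, i.e. 8.5ⁿ ≥ 39668/83.
8.5² = 72.25 falls short of 39668/83 but 8.5³ = 614.125 reaches it, so n = 3.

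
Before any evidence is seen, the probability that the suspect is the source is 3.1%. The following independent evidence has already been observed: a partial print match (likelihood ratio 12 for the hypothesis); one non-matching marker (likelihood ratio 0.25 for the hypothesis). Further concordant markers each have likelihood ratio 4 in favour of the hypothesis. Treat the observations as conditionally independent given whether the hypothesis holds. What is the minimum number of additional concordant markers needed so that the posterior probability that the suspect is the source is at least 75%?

Prior odds = 0.031/0.969 = 31/969.
Combined Bayes factor of the evidence already in hand = 12 × 0.25 = 3.
Odds after that evidence = (31/969) × 3 = 31/323.
Target odds = 0.75/0.25 = 3.
Need 4ⁿ ≥ 3 ÷ (31/323) = 969/31.
4² = 16 falls short of 969/31 but 4³ = 64 reaches it, so n = 3.

3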